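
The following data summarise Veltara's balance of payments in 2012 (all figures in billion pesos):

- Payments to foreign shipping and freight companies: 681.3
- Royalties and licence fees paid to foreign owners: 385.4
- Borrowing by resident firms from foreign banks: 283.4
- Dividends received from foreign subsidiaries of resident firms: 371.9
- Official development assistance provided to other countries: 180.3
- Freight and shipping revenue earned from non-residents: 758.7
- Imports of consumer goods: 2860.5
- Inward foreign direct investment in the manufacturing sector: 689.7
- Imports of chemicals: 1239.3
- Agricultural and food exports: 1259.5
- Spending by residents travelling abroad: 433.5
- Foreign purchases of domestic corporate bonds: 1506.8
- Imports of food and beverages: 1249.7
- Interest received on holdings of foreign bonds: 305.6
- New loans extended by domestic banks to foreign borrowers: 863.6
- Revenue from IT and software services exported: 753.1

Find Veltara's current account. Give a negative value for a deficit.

Goods: -1239.3 - 2860.5 + 1259.5 - 1249.7 = -4090.0
Services: -385.4 + 753.1 - 433.5 - 681.3 + 758.7 = 11.6
Primary income: 305.6 + 371.9 = 677.5
Secondary income: -180.3
Current account = (-4090.0) + 11.6 + 677.5 + (-180.3) = -3581.2
(Excluded from the current account — financial account: borrowing by resident firms from foreign banks 283.4, inward foreign direct investment in the manufacturing sector 689.7, foreign purchases of domestic corporate bonds 1506.8, new loans extended by domestic banks to foreign borrowers 863.6.)

-3581.2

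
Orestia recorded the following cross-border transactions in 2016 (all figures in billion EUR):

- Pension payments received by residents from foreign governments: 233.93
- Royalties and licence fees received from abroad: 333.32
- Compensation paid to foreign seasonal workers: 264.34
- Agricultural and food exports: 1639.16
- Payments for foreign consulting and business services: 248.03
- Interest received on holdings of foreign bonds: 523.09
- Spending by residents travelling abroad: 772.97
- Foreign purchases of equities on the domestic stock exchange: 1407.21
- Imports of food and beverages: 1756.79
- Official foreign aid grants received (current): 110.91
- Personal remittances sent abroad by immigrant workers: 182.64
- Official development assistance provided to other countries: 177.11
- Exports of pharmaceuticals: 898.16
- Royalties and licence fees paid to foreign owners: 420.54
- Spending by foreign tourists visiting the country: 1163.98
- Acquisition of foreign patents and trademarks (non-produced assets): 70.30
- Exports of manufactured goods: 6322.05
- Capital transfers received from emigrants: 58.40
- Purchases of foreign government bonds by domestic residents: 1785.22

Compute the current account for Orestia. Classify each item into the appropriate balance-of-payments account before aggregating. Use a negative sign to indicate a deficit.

Goods: -1756.79 + 898.16 + 1639.16 + 6322.05 = 7102.58
Services: 333.32 - 248.03 - 420.54 + 1163.98 - 772.97 = 55.76
Primary income: -264.34 + 523.09 = 258.75
Secondary income: -182.64 - 177.11 + 110.91 + 233.93 = -14.91
Current account = 7102.58 + 55.76 + 258.75 + (-14.91) = 7402.18
(Excluded from the current account — financial account: foreign purchases of equities on the domestic stock exchange 1407.21, purchases of foreign government bonds by domestic residents 1785.22; capital account: acquisition of foreign patents and trademarks (non-produced assets) 70.30, capital transfers received from emigrants 58.40.)

7402.18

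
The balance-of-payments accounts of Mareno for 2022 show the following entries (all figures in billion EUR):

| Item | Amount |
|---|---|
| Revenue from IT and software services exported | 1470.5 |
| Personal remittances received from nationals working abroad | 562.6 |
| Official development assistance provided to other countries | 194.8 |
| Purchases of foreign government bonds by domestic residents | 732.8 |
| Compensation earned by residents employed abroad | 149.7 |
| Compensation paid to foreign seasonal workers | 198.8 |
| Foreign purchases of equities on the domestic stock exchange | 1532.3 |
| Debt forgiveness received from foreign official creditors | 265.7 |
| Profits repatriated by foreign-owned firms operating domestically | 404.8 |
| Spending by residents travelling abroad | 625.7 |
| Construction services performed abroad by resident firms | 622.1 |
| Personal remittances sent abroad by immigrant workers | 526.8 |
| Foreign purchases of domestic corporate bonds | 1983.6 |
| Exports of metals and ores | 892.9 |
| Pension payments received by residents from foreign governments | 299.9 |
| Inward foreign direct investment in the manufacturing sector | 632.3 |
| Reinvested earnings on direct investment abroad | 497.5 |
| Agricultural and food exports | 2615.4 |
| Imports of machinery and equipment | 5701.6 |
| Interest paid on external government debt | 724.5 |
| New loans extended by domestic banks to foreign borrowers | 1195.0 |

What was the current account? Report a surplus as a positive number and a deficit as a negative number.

Goods: 2615.4 - 5701.6 + 892.9 = -2193.3
Services: 622.1 - 625.7 + 1470.5 = 1466.9
Primary income: -724.5 - 198.8 + 149.7 - 404.8 + 497.5 = -680.9
Secondary income: 299.9 - 526.8 - 194.8 + 562.6 = 140.9
Current account = (-2193.3) + 1466.9 + (-680.9) + 140.9 = -1266.4
(Excluded from the current account — financial account: purchases of foreign government bonds by domestic residents 732.8, foreign purchases of equities on the domestic stock exchange 1532.3, foreign purchases of domestic corporate bonds 1983.6, inward foreign direct investment in the manufacturing sector 632.3, new loans extended by domestic banks to foreign borrowers 1195.0; capital account: debt forgiveness received from foreign official creditors 265.7.)

-1266.4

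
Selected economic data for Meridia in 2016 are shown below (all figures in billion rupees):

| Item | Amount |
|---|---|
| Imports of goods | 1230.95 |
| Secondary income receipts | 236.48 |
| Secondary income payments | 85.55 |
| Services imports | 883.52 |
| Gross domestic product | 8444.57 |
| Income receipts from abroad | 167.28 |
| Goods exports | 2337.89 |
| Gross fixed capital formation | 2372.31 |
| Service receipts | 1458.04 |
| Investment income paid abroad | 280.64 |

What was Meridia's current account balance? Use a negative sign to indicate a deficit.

1719.03

Goods balance = 2337.89 - 1230.95 = 1106.94
Services balance = 1458.04 - 883.52 = 574.52
Trade balance (goods + services) = 1106.94 + 574.52 = 1681.46
Net primary income = 167.28 - 280.64 = -113.36
Net secondary income = 236.48 - 85.55 = 150.93
Current account = 1681.46 + (-113.36) + 150.93 = 1719.03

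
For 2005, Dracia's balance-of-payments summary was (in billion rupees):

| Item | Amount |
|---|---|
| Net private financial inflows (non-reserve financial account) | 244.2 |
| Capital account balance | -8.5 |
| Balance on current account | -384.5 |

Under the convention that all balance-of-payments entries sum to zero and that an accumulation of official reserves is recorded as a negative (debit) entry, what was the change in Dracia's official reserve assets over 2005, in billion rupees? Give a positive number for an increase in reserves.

Official reserve transactions balance = -((-384.5) + (-8.5) + 244.2) = 148.8
An accumulation of reserves is recorded as a debit (negative entry), so the change in the stock of reserves is the negative of that balance.
Change in official reserves = -(148.8) = -148.8

-148.8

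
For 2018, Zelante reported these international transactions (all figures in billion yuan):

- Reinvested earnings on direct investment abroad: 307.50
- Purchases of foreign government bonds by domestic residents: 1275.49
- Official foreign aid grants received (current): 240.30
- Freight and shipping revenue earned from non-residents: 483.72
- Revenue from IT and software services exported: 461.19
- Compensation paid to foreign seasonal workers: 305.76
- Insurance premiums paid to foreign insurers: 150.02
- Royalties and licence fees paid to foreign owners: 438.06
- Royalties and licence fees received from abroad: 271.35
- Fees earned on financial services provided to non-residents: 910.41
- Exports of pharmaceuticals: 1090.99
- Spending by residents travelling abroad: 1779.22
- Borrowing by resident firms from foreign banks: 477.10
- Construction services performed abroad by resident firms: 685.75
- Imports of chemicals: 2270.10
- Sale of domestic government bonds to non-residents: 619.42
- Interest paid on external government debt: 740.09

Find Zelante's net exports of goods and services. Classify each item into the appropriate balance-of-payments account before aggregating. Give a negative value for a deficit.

-733.99

Goods: 1090.99 - 2270.10 = -1179.11
Services: -1779.22 - 438.06 - 150.02 + 461.19 + 483.72 + 271.35 + 685.75 + 910.41 = 445.12
Trade balance = -1179.11 + 445.12 = -733.99
(Excluded from the trade balance — primary income: reinvested earnings on direct investment abroad 307.50, compensation paid to foreign seasonal workers 305.76, interest paid on external government debt 740.09; financial account: purchases of foreign government bonds by domestic residents 1275.49, borrowing by resident firms from foreign banks 477.10, sale of domestic government bonds to non-residents 619.42; secondary income: official foreign aid grants received (current) 240.30.)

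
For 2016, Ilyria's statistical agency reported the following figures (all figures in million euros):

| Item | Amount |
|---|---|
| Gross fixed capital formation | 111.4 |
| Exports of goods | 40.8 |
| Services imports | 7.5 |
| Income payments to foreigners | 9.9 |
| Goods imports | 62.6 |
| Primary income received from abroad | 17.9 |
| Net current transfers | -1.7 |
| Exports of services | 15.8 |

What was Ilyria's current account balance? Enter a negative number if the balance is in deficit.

Goods balance = 40.8 - 62.6 = -21.8
Services balance = 15.8 - 7.5 = 8.3
Trade balance (goods + services) = -21.8 + 8.3 = -13.5
Net primary income = 17.9 - 9.9 = 8.0
Net secondary income = -1.7
Current account = -13.5 + 8.0 + (-1.7) = -7.2

-7.2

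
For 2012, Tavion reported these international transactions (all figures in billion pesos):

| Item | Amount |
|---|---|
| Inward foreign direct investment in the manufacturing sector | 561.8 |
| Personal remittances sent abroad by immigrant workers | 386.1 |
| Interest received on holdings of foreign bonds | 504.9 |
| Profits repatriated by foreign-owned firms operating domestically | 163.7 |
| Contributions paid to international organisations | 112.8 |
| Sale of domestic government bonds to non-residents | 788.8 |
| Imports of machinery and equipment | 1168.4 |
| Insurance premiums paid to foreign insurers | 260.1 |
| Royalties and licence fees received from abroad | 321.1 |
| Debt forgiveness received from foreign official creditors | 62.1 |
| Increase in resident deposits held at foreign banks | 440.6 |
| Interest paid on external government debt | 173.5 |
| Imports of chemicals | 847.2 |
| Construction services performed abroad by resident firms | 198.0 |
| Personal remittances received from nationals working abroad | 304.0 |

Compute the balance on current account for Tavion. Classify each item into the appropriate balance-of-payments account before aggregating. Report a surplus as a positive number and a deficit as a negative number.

Goods: -1168.4 - 847.2 = -2015.6
Services: -260.1 + 321.1 + 198.0 = 259.0
Primary income: -173.5 - 163.7 + 504.9 = 167.7
Secondary income: -386.1 - 112.8 + 304.0 = -194.9
Current account = (-2015.6) + 259.0 + 167.7 + (-194.9) = -1783.8
(Excluded from the current account — financial account: inward foreign direct investment in the manufacturing sector 561.8, sale of domestic government bonds to non-residents 788.8, increase in resident deposits held at foreign banks 440.6; capital account: debt forgiveness received from foreign official creditors 62.1.)

-1783.8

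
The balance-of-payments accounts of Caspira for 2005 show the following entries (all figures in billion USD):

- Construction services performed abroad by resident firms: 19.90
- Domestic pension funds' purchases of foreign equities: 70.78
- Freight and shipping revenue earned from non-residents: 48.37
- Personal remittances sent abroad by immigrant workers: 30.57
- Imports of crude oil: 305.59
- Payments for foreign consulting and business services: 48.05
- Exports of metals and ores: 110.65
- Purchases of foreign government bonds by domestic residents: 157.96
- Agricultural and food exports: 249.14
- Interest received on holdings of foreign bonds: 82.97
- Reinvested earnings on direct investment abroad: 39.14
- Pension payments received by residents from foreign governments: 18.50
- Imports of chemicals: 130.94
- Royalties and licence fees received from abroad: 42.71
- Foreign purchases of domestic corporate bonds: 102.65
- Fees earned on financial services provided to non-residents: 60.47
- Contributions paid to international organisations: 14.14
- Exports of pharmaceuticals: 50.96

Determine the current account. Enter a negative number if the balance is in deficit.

193.52

Goods: -305.59 + 110.65 + 50.96 + 249.14 - 130.94 = -25.78
Services: 42.71 - 48.05 + 60.47 + 19.90 + 48.37 = 123.40
Primary income: 39.14 + 82.97 = 122.11
Secondary income: -30.57 - 14.14 + 18.50 = -26.21
Current account = (-25.78) + 123.40 + 122.11 + (-26.21) = 193.52
(Excluded from the current account — financial account: domestic pension funds' purchases of foreign equities 70.78, purchases of foreign government bonds by domestic residents 157.96, foreign purchases of domestic corporate bonds 102.65.)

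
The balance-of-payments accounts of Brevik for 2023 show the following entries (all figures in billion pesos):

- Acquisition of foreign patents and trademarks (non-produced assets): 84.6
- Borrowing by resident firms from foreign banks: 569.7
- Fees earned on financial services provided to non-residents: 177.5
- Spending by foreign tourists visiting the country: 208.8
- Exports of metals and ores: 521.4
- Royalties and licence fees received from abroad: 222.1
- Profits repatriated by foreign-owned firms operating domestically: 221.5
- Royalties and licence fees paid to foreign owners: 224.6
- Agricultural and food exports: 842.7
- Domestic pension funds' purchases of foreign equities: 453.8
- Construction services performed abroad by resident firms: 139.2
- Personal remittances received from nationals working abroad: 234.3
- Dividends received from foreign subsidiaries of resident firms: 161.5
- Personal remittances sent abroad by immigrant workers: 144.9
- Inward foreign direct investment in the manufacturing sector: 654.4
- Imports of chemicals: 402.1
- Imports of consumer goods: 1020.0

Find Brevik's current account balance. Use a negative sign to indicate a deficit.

Goods: -402.1 + 842.7 - 1020.0 + 521.4 = -58.0
Services: -224.6 + 208.8 + 177.5 + 139.2 + 222.1 = 523.0
Primary income: -221.5 + 161.5 = -60.0
Secondary income: 234.3 - 144.9 = 89.4
Current account = (-58.0) + 523.0 + (-60.0) + 89.4 = 494.4
(Excluded from the current account — capital account: acquisition of foreign patents and trademarks (non-produced assets) 84.6; financial account: borrowing by resident firms from foreign banks 569.7, domestic pension funds' purchases of foreign equities 453.8, inward foreign direct investment in the manufacturing sector 654.4.)

494.4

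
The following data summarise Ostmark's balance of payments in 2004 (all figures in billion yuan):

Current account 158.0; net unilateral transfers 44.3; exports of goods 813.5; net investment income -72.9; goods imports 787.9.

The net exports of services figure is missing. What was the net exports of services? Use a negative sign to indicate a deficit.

Current account = goods balance + services balance + net primary income + net secondary income
Sum of the known components = -3.0
Net exports of services = CA - (known components) = 158.0 - (-3.0) = 161.0

161.0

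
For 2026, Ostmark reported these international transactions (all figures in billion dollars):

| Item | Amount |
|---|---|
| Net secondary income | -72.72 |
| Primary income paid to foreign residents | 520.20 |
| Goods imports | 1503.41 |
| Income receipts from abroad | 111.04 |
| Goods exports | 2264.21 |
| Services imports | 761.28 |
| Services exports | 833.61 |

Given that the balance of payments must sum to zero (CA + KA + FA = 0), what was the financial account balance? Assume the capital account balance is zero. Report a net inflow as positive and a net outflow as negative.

Goods balance = 2264.21 - 1503.41 = 760.80
Services balance = 833.61 - 761.28 = 72.33
Trade balance (goods + services) = 760.80 + 72.33 = 833.13
Net primary income = 111.04 - 520.20 = -409.16
Net secondary income = -72.72
Current account = 833.13 + (-409.16) + (-72.72) = 351.25
Financial account = -(351.25) = -351.25

-351.25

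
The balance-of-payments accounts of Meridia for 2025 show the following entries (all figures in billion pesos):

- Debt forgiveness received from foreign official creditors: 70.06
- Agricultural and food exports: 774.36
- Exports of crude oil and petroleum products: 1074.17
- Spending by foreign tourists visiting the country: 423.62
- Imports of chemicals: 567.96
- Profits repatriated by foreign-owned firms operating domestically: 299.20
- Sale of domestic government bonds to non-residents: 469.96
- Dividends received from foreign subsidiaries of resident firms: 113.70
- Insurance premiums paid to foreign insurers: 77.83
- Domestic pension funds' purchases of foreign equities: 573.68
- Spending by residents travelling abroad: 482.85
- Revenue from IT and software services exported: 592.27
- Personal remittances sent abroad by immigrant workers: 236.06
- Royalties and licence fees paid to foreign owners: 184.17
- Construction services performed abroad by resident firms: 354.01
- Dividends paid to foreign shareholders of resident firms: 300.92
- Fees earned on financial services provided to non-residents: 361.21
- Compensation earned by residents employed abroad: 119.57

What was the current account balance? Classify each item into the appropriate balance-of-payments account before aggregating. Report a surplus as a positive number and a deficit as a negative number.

Goods: -567.96 + 774.36 + 1074.17 = 1280.57
Services: -482.85 + 423.62 + 354.01 - 184.17 + 361.21 - 77.83 + 592.27 = 986.26
Primary income: -299.20 - 300.92 + 119.57 + 113.70 = -366.85
Secondary income: -236.06
Current account = 1280.57 + 986.26 + (-366.85) + (-236.06) = 1663.92
(Excluded from the current account — capital account: debt forgiveness received from foreign official creditors 70.06; financial account: sale of domestic government bonds to non-residents 469.96, domestic pension funds' purchases of foreign equities 573.68.)

1663.92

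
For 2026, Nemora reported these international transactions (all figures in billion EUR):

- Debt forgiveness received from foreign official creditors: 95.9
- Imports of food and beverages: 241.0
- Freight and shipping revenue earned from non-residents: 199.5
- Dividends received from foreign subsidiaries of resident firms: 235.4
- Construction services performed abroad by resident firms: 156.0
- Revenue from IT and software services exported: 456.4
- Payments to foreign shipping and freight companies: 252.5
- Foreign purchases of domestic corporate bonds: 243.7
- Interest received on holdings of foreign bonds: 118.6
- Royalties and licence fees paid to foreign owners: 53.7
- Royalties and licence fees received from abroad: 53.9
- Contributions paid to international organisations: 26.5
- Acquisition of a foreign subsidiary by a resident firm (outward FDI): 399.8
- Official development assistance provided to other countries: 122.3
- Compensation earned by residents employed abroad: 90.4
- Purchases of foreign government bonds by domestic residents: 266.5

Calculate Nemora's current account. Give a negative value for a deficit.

Goods: -241.0
Services: 456.4 - 252.5 + 156.0 - 53.7 + 53.9 + 199.5 = 559.6
Primary income: 235.4 + 90.4 + 118.6 = 444.4
Secondary income: -122.3 - 26.5 = -148.8
Current account = (-241.0) + 559.6 + 444.4 + (-148.8) = 614.2
(Excluded from the current account — capital account: debt forgiveness received from foreign official creditors 95.9; financial account: foreign purchases of domestic corporate bonds 243.7, acquisition of a foreign subsidiary by a resident firm (outward FDI) 399.8, purchases of foreign government bonds by domestic residents 266.5.)

614.2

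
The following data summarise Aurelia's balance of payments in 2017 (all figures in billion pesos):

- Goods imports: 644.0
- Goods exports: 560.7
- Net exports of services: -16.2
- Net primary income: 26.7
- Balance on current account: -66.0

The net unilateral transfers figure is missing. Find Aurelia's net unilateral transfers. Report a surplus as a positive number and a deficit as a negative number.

6.8

Current account = goods balance + services balance + net primary income + net secondary income
Sum of the known components = -72.8
Net unilateral transfers = CA - (known components) = -66.0 - (-72.8) = 6.8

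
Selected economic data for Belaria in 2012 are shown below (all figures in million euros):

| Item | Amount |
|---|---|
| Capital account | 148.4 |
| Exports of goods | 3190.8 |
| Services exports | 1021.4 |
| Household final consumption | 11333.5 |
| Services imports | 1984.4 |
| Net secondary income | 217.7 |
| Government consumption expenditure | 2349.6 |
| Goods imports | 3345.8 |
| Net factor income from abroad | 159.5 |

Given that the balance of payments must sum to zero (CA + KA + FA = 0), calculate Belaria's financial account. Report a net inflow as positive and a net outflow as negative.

592.4

Goods balance = 3190.8 - 3345.8 = -155.0
Services balance = 1021.4 - 1984.4 = -963.0
Trade balance (goods + services) = -155.0 + (-963.0) = -1118.0
Net primary income = 159.5
Net secondary income = 217.7
Current account = -1118.0 + 159.5 + 217.7 = -740.8
Financial account = -(-740.8 + 148.4) = 592.4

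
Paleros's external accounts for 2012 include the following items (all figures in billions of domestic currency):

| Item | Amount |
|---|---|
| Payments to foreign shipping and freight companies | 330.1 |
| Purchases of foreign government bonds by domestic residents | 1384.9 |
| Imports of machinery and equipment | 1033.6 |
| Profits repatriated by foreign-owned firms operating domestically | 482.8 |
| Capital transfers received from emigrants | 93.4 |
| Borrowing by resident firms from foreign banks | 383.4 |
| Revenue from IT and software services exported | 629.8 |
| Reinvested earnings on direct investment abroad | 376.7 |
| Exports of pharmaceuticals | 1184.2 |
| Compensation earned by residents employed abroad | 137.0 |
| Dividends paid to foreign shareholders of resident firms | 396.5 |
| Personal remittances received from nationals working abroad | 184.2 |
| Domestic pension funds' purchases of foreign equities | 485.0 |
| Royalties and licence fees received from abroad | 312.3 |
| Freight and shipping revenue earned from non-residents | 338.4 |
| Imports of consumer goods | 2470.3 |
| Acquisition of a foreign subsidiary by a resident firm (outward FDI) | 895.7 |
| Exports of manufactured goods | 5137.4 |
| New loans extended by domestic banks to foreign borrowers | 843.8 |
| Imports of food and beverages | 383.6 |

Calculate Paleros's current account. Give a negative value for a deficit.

Goods: -383.6 - 2470.3 + 5137.4 + 1184.2 - 1033.6 = 2434.1
Services: 629.8 - 330.1 + 338.4 + 312.3 = 950.4
Primary income: 376.7 - 482.8 - 396.5 + 137.0 = -365.6
Secondary income: 184.2
Current account = 2434.1 + 950.4 + (-365.6) + 184.2 = 3203.1
(Excluded from the current account — financial account: purchases of foreign government bonds by domestic residents 1384.9, borrowing by resident firms from foreign banks 383.4, domestic pension funds' purchases of foreign equities 485.0, acquisition of a foreign subsidiary by a resident firm (outward FDI) 895.7, new loans extended by domestic banks to foreign borrowers 843.8; capital account: capital transfers received from emigrants 93.4.)

3203.1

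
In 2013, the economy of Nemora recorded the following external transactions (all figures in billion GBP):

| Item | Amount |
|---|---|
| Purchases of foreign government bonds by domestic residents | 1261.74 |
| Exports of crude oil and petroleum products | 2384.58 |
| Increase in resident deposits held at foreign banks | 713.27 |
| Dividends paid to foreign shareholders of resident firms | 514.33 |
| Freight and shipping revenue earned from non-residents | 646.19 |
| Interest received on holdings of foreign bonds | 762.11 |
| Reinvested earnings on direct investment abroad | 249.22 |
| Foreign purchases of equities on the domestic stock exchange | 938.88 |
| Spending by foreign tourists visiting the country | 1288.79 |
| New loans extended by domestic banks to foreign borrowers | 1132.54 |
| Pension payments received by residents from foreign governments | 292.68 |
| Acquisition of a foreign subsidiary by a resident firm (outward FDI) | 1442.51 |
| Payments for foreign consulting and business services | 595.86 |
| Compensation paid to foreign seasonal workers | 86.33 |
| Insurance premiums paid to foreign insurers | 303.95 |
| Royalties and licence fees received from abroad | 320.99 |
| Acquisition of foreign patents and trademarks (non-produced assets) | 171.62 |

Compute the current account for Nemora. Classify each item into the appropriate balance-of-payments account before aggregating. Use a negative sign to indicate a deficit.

Goods: 2384.58
Services: 646.19 + 1288.79 + 320.99 - 303.95 - 595.86 = 1356.16
Primary income: -86.33 + 762.11 - 514.33 + 249.22 = 410.67
Secondary income: 292.68
Current account = 2384.58 + 1356.16 + 410.67 + 292.68 = 4444.09
(Excluded from the current account — financial account: purchases of foreign government bonds by domestic residents 1261.74, increase in resident deposits held at foreign banks 713.27, foreign purchases of equities on the domestic stock exchange 938.88, new loans extended by domestic banks to foreign borrowers 1132.54, acquisition of a foreign subsidiary by a resident firm (outward FDI) 1442.51; capital account: acquisition of foreign patents and trademarks (non-produced assets) 171.62.)

4444.09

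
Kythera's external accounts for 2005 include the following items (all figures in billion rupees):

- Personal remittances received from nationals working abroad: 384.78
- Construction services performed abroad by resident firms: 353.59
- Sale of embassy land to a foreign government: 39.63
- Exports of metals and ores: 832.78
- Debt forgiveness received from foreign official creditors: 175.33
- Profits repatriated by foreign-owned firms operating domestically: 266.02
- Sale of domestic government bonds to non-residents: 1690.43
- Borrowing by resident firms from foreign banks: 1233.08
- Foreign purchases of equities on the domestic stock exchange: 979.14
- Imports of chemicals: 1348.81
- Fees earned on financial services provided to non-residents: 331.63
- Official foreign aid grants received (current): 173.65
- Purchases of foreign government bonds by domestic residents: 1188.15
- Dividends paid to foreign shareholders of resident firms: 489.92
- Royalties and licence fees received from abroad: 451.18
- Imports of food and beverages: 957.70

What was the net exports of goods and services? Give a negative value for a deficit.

-337.33

Goods: -957.70 - 1348.81 + 832.78 = -1473.73
Services: 353.59 + 451.18 + 331.63 = 1136.40
Trade balance = -1473.73 + 1136.40 = -337.33
(Excluded from the trade balance — secondary income: personal remittances received from nationals working abroad 384.78, official foreign aid grants received (current) 173.65; capital account: sale of embassy land to a foreign government 39.63, debt forgiveness received from foreign official creditors 175.33; primary income: profits repatriated by foreign-owned firms operating domestically 266.02, dividends paid to foreign shareholders of resident firms 489.92; financial account: sale of domestic government bonds to non-residents 1690.43, borrowing by resident firms from foreign banks 1233.08, foreign purchases of equities on the domestic stock exchange 979.14, purchases of foreign government bonds by domestic residents 1188.15.)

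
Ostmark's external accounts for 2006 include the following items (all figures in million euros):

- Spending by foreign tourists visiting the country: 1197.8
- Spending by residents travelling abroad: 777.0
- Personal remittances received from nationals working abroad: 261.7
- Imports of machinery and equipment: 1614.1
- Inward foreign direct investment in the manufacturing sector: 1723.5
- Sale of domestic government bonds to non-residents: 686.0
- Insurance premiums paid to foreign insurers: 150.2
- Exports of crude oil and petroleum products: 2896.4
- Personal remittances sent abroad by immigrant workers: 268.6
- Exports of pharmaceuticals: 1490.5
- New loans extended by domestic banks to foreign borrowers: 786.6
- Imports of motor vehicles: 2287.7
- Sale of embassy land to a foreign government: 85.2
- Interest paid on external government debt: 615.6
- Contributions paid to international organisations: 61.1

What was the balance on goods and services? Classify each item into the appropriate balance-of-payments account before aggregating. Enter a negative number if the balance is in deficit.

755.7

Goods: 1490.5 + 2896.4 - 2287.7 - 1614.1 = 485.1
Services: -150.2 - 777.0 + 1197.8 = 270.6
Trade balance = 485.1 + 270.6 = 755.7
(Excluded from the trade balance — secondary income: personal remittances received from nationals working abroad 261.7, personal remittances sent abroad by immigrant workers 268.6, contributions paid to international organisations 61.1; financial account: inward foreign direct investment in the manufacturing sector 1723.5, sale of domestic government bonds to non-residents 686.0, new loans extended by domestic banks to foreign borrowers 786.6; capital account: sale of embassy land to a foreign government 85.2; primary income: interest paid on external government debt 615.6.)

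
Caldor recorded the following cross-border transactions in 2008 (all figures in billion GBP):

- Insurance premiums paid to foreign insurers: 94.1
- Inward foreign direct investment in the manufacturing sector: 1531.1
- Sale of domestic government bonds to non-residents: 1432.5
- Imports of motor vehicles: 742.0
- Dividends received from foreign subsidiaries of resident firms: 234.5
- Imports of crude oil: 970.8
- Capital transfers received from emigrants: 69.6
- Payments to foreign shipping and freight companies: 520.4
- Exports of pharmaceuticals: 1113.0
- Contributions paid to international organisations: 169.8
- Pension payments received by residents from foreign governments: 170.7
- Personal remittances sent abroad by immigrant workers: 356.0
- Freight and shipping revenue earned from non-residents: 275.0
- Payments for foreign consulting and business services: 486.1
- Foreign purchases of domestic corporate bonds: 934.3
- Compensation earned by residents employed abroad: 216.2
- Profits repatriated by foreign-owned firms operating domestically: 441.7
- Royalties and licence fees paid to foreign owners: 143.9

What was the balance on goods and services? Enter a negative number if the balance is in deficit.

-1569.3

Goods: 1113.0 - 970.8 - 742.0 = -599.8
Services: -520.4 - 486.1 + 275.0 - 143.9 - 94.1 = -969.5
Trade balance = -599.8 + (-969.5) = -1569.3
(Excluded from the trade balance — financial account: inward foreign direct investment in the manufacturing sector 1531.1, sale of domestic government bonds to non-residents 1432.5, foreign purchases of domestic corporate bonds 934.3; primary income: dividends received from foreign subsidiaries of resident firms 234.5, compensation earned by residents employed abroad 216.2, profits repatriated by foreign-owned firms operating domestically 441.7; capital account: capital transfers received from emigrants 69.6; secondary income: contributions paid to international organisations 169.8, pension payments received by residents from foreign governments 170.7, personal remittances sent abroad by immigrant workers 356.0.)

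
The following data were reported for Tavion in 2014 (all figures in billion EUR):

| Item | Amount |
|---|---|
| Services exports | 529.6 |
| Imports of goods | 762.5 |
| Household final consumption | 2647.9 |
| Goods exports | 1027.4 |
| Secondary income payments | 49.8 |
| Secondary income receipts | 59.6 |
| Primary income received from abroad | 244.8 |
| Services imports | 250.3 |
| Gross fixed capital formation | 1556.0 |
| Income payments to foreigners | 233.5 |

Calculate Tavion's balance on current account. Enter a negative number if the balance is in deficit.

Goods balance = 1027.4 - 762.5 = 264.9
Services balance = 529.6 - 250.3 = 279.3
Trade balance (goods + services) = 264.9 + 279.3 = 544.2
Net primary income = 244.8 - 233.5 = 11.3
Net secondary income = 59.6 - 49.8 = 9.8
Current account = 544.2 + 11.3 + 9.8 = 565.3

565.3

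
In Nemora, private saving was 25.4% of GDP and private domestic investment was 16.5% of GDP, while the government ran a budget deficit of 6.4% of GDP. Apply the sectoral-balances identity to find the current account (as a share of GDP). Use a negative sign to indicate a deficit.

By the sectoral-balances identity, CA = (S_private - I) + (T - G).
Private balance = 25.4 - 16.5 = 8.9
Government balance (T - G) = -6.4
CA = 8.9 + (-6.4) = 2.5

2.5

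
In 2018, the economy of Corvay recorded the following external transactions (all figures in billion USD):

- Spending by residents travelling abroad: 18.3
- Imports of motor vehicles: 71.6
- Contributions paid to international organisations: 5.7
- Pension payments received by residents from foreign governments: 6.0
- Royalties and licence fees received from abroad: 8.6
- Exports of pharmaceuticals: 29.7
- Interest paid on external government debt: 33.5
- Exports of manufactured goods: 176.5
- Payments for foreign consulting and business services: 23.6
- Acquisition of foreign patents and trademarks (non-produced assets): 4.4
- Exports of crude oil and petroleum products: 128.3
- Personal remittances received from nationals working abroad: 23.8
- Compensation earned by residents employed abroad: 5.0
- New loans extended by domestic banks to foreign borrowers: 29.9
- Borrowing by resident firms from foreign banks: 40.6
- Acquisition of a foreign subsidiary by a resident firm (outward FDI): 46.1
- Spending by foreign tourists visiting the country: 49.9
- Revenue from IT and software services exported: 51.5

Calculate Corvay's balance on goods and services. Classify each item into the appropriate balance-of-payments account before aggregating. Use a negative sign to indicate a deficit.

331.0

Goods: 176.5 - 71.6 + 29.7 + 128.3 = 262.9
Services: -23.6 + 49.9 + 51.5 + 8.6 - 18.3 = 68.1
Trade balance = 262.9 + 68.1 = 331.0
(Excluded from the trade balance — secondary income: contributions paid to international organisations 5.7, pension payments received by residents from foreign governments 6.0, personal remittances received from nationals working abroad 23.8; primary income: interest paid on external government debt 33.5, compensation earned by residents employed abroad 5.0; capital account: acquisition of foreign patents and trademarks (non-produced assets) 4.4; financial account: new loans extended by domestic banks to foreign borrowers 29.9, borrowing by resident firms from foreign banks 40.6, acquisition of a foreign subsidiary by a resident firm (outward FDI) 46.1.)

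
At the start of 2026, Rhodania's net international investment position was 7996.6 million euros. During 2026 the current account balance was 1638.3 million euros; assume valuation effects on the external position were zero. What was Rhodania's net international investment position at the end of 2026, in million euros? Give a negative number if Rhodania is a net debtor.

With no valuation effects, change in NIIP = current account = 1638.3
End-of-year NIIP = 7996.6 + 1638.3 = 9634.9

9634.9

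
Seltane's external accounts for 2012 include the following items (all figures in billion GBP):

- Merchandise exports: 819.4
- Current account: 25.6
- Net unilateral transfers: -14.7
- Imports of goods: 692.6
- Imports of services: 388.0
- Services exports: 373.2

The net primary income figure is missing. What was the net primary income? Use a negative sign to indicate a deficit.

Current account = goods balance + services balance + net primary income + net secondary income
Sum of the known components = 97.3
Net primary income = CA - (known components) = 25.6 - 97.3 = -71.7

-71.7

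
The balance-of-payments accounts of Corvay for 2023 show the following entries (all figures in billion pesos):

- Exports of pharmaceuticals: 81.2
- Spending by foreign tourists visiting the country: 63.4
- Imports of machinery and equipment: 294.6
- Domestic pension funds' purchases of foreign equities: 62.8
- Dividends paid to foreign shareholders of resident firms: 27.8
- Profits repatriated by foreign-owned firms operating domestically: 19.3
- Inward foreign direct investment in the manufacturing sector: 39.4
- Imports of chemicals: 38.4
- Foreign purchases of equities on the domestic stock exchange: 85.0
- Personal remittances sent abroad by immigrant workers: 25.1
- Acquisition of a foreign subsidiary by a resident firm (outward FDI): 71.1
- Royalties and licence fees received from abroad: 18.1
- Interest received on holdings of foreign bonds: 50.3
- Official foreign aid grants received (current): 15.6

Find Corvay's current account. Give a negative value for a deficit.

-176.6

Goods: 81.2 - 294.6 - 38.4 = -251.8
Services: 18.1 + 63.4 = 81.5
Primary income: 50.3 - 19.3 - 27.8 = 3.2
Secondary income: 15.6 - 25.1 = -9.5
Current account = (-251.8) + 81.5 + 3.2 + (-9.5) = -176.6
(Excluded from the current account — financial account: domestic pension funds' purchases of foreign equities 62.8, inward foreign direct investment in the manufacturing sector 39.4, foreign purchases of equities on the domestic stock exchange 85.0, acquisition of a foreign subsidiary by a resident firm (outward FDI) 71.1.)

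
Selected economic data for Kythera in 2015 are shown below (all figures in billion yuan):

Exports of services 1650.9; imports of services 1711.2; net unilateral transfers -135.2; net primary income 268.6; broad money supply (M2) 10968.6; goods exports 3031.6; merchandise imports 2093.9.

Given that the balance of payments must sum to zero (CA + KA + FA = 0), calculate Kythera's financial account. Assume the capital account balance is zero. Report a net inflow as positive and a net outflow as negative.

Goods balance = 3031.6 - 2093.9 = 937.7
Services balance = 1650.9 - 1711.2 = -60.3
Trade balance (goods + services) = 937.7 + (-60.3) = 877.4
Net primary income = 268.6
Net secondary income = -135.2
Current account = 877.4 + 268.6 + (-135.2) = 1010.8
Financial account = -(1010.8) = -1010.8

-1010.8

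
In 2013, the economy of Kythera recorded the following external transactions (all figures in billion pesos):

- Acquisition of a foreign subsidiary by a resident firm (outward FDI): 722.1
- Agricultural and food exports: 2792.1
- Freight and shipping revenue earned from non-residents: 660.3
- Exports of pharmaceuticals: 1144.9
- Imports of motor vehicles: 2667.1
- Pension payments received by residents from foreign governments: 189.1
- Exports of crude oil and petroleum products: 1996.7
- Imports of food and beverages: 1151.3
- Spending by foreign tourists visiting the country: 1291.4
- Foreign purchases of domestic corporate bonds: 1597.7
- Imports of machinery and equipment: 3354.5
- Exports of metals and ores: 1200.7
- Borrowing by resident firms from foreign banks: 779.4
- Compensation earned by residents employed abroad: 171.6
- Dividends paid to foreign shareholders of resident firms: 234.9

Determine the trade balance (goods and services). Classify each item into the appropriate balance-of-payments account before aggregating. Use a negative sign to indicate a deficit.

1913.2

Goods: 1200.7 - 1151.3 + 2792.1 + 1996.7 - 3354.5 + 1144.9 - 2667.1 = -38.5
Services: 1291.4 + 660.3 = 1951.7
Trade balance = -38.5 + 1951.7 = 1913.2
(Excluded from the trade balance — financial account: acquisition of a foreign subsidiary by a resident firm (outward FDI) 722.1, foreign purchases of domestic corporate bonds 1597.7, borrowing by resident firms from foreign banks 779.4; secondary income: pension payments received by residents from foreign governments 189.1; primary income: compensation earned by residents employed abroad 171.6, dividends paid to foreign shareholders of resident firms 234.9.)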